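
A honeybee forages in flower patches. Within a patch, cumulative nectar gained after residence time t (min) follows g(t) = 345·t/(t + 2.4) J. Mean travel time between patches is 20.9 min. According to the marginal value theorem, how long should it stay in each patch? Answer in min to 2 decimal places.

7.08 min

By the marginal value theorem, leave when the instantaneous gain rate g'(t) equals the habitat-wide average g(t)/(T + t).
g'(t) = 345·2.4/(t + 2.4)². Setting 345·2.4/(t+2.4)² = 345t/[(t+2.4)(20.9+t)] gives 2.4(20.9+t) = t(t+2.4), so t² = 2.4×20.9 = 50.16.
t* = √50.16 = 7.082 min.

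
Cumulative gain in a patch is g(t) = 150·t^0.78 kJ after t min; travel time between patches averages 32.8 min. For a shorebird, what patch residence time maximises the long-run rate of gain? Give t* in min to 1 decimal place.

116.3 min

Maximise g(t)/(T+t): set derivative to zero → g'(t)(T+t) = g(t).
g'(t) = 0.78·150·t^-0.22. Setting 0.78·150·t^-0.22 = 150·t^0.78/(32.8+t) gives 0.78(32.8+t) = t, so 0.22·t = 0.78×32.8.
t* = 0.78×32.8/0.22 = 116.3 min.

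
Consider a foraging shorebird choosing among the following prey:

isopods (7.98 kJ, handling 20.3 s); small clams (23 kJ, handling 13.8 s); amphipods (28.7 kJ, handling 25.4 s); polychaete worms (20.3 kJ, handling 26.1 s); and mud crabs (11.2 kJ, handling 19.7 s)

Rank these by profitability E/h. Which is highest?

small clams

In descending order of E/h:
small clams: 23/13.8 = 1.67 kJ/s
amphipods: 28.7/25.4 = 1.13 kJ/s
polychaete worms: 20.3/26.1 = 0.778 kJ/s
mud crabs: 11.2/19.7 = 0.569 kJ/s
isopods: 7.98/20.3 = 0.393 kJ/s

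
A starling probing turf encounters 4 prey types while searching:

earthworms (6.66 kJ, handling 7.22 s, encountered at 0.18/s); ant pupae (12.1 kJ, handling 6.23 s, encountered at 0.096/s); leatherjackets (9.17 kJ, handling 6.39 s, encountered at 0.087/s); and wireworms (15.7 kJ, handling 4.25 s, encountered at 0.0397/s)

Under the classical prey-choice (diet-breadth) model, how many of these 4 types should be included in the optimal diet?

3

Rank by E/h (kJ/s): wireworms 3.69, ant pupae 1.94, leatherjackets 1.44, earthworms 0.922. Include each in turn until the next type's E/h falls below the running intake rate.
Rate on top 1: 0.5333. ant pupae: 1.94 > 0.5333 → include.
Rate on top 2: 1.01. leatherjackets: 1.44 > 1.01 → include.
Rate on top 3: 1.112. earthworms: 0.922 < 1.112 → exclude; stop.
Optimal diet: wireworms, ant pupae, leatherjackets — 3 of 4 types.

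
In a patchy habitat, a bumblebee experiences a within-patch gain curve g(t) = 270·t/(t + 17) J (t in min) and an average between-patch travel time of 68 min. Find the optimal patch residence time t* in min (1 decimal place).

34.0 min

By the marginal value theorem, leave when the instantaneous gain rate g'(t) equals the habitat-wide average g(t)/(T + t).
g'(t) = 270·17/(t + 17)². Setting 270·17/(t+17)² = 270t/[(t+17)(68+t)] gives 17(68+t) = t(t+17), so t² = 17×68 = 1156.
t* = √1156 = 34 min.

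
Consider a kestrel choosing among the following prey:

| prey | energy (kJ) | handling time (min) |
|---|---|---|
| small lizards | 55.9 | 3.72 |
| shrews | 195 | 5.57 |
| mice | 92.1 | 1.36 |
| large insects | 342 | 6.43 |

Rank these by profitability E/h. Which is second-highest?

Profitability E/h (kJ/min): small lizards = 55.9/3.72 = 15, shrews = 195/5.57 = 35, mice = 92.1/1.36 = 67.7, large insects = 342/6.43 = 53.2.
Ranked: mice > large insects > shrews > small lizards.

large insects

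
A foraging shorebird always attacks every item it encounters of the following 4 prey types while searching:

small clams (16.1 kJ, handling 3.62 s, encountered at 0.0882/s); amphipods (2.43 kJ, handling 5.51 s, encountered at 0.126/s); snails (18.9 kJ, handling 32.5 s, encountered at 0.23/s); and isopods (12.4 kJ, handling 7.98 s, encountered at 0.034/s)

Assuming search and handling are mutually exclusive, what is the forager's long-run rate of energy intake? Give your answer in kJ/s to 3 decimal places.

0.665 kJ/s

R = Σλ_iE_i / (1 + Σλ_ih_i)
Numerator: 0.0882×16.1 + 0.126×2.43 + 0.23×18.9 + 0.034×12.4 = 6.495
Denominator: 1 + 0.0882×3.62 + 0.126×5.51 + 0.23×32.5 + 0.034×7.98 = 9.76
R = 6.495/9.76 = 0.6655 kJ/s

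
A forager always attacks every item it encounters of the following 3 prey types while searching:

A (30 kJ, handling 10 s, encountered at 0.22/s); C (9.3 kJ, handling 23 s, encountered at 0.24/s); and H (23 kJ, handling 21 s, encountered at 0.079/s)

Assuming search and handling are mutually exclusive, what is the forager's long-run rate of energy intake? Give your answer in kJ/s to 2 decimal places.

1.03 kJ/s

R = (0.22×30 + 0.24×9.3 + 0.079×23) / (1 + 0.22×10 + 0.24×23 + 0.079×21) = 10.65/10.38 = 1.026 kJ/s.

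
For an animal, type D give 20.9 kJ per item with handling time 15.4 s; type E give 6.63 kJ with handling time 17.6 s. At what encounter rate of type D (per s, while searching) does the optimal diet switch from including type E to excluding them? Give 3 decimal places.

The zero-one rule: include type E iff E₂/h₂ > λE₁/(1+λh₁). Equality gives the switch point.
λE₁h₂ = E₂ + λE₂h₁ ⇒ λ = E₂/(E₁h₂ − E₂h₁) = 6.63/(367.8 − 102.1) = 0.02495 per s.

0.025 per s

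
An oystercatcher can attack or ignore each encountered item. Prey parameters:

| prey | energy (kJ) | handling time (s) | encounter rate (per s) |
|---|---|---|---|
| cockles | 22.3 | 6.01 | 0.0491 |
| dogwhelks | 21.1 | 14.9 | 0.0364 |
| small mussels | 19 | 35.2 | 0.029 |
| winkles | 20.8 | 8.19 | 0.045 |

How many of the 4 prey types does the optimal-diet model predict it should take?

Rank by E/h (kJ/s): cockles 3.71, winkles 2.54, dogwhelks 1.42, small mussels 0.54. Include each in turn until the next type's E/h falls below the running intake rate.
Rate on top 1: 0.8454. winkles: 2.54 > 0.8454 → include.
Rate on top 2: 1.221. dogwhelks: 1.42 > 1.221 → include.
Rate on top 3: 1.269. small mussels: 0.54 < 1.269 → exclude; stop.
Optimal diet: cockles, winkles, dogwhelks — 3 of 4 types.

3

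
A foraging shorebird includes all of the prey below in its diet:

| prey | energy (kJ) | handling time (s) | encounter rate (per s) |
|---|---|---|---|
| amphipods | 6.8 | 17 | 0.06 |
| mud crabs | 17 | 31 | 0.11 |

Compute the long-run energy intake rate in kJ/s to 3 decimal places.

0.420 kJ/s

Energy encountered per unit search time: 0.06×6.8 + 0.11×17 = 2.278 kJ/s.
Handling time per unit search time: 0.06×17 + 0.11×31 = 4.43.
Rate = 2.278/(1 + 4.43) = 0.4195 kJ/s.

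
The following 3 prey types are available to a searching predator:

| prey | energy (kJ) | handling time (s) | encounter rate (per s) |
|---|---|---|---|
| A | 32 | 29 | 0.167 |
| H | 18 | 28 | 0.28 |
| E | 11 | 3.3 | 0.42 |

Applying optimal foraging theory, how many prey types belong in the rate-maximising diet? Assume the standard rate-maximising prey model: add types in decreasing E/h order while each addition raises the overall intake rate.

E/h in descending order: E 3.33, A 1.1, H 0.643 kJ/s. The optimal diet is the largest prefix of this list for which every included type satisfies E_i/h_i > R on the types above it.
Rate on top 1: 1.936. A: 1.1 < 1.936 → exclude; stop.
Optimal diet: E — 1 of 3 types.

1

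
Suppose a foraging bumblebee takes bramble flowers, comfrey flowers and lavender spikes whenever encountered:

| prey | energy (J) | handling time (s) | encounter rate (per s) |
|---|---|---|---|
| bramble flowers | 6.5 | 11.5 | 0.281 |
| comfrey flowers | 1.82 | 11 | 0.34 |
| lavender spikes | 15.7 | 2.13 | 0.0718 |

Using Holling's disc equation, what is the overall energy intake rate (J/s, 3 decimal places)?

0.440 J/s

R = Σλ_iE_i / (1 + Σλ_ih_i)
Numerator: 0.281×6.5 + 0.34×1.82 + 0.0718×15.7 = 3.573
Denominator: 1 + 0.281×11.5 + 0.34×11 + 0.0718×2.13 = 8.124
R = 3.573/8.124 = 0.4397 J/s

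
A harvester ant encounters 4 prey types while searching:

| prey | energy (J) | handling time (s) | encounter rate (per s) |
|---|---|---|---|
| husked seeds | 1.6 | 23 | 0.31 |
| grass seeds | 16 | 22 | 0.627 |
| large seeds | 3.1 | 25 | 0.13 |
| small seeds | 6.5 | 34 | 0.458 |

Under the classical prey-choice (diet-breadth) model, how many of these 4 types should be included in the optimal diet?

E/h in descending order: grass seeds 0.727, small seeds 0.191, large seeds 0.124, husked seeds 0.0696 J/s. The optimal diet is the largest prefix of this list for which every included type satisfies E_i/h_i > R on the types above it.
Rate on top 1: 0.6781. small seeds: 0.191 < 0.6781 → exclude; stop.
Optimal diet: grass seeds — 1 of 4 types.

1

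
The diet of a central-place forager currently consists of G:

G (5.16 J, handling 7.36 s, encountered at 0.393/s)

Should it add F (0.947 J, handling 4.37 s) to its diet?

On G alone, R = ΣλE/(1+Σλh) = 2.028/3.892 = 0.521 J/s.
Profitability of F: 0.947/4.37 = 0.2167 J/s.
0.2167 < 0.521, so adding F would lower the average — exclude it.

No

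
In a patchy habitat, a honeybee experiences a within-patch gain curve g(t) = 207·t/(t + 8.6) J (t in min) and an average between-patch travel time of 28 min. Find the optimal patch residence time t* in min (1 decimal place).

15.5 min

Optimal t* satisfies g'(t*) = g(t*)/(T + t*).
g'(t) = 207·8.6/(t + 8.6)². Setting 207·8.6/(t+8.6)² = 207t/[(t+8.6)(28+t)] gives 8.6(28+t) = t(t+8.6), so t² = 8.6×28 = 240.8.
t* = √240.8 = 15.52 min.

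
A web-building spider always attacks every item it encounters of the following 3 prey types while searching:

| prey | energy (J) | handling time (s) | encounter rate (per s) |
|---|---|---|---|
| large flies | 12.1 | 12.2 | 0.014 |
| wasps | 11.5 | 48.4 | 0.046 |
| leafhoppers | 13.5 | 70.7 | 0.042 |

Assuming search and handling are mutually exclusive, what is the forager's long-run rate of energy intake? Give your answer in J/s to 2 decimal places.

Energy encountered per unit search time: 0.014×12.1 + 0.046×11.5 + 0.042×13.5 = 1.265 J/s.
Handling time per unit search time: 0.014×12.2 + 0.046×48.4 + 0.042×70.7 = 5.367.
Rate = 1.265/(1 + 5.367) = 0.1988 J/s.

0.20 J/s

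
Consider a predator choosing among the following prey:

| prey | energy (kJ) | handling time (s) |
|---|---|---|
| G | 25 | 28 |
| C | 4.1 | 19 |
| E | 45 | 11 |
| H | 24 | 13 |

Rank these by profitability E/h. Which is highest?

In descending order of E/h:
E: 45/11 = 4.09 kJ/s
H: 24/13 = 1.85 kJ/s
G: 25/28 = 0.893 kJ/s
C: 4.1/19 = 0.216 kJ/s

E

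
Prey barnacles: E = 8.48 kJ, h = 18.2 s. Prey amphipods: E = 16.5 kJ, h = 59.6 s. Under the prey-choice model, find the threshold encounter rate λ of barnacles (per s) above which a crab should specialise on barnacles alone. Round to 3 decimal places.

0.080 per s

Drop amphipods once their profitability E₂/h₂ falls below the rate achievable on barnacles alone: E₂/h₂ = λE₁/(1 + λh₁).
Solve for λ: λE₁h₂ = E₂(1 + λh₁) → λ(E₁h₂ − E₂h₁) = E₂ → λ = E₂/(E₁h₂ − E₂h₁).
λ = 16.5/(8.48×59.6 − 16.5×18.2) = 16.5/205.1 = 0.08045 per s.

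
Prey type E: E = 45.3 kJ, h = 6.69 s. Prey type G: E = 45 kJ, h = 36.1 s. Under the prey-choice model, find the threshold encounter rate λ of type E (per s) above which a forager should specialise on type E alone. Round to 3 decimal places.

0.034 per s

The zero-one rule: include type G iff E₂/h₂ > λE₁/(1+λh₁). Equality gives the switch point.
λE₁h₂ = E₂ + λE₂h₁ ⇒ λ = E₂/(E₁h₂ − E₂h₁) = 45/(1635 − 301.1) = 0.03373 per s.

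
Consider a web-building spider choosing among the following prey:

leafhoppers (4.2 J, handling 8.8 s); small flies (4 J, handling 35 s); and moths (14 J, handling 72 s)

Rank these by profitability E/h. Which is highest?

leafhoppers

In descending order of E/h:
leafhoppers: 4.2/8.8 = 0.477 J/s
moths: 14/72 = 0.194 J/s
small flies: 4/35 = 0.114 J/s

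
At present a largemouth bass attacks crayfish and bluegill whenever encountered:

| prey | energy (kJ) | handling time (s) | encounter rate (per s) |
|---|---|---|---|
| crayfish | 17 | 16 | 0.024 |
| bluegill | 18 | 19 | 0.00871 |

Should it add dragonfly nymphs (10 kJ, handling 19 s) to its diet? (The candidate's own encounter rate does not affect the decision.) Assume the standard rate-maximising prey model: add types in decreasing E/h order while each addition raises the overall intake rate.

Yes

Intake rate on the current diet: R = (0.024×17 + 0.00871×18) / (1 + 0.024×16 + 0.00871×19) = 0.5648/1.549 = 0.3645 kJ/s.
dragonfly nymphs: E/h = 10/19 = 0.5263 kJ/s.
Since 0.5263 > R, including dragonfly nymphs increases the long-run rate.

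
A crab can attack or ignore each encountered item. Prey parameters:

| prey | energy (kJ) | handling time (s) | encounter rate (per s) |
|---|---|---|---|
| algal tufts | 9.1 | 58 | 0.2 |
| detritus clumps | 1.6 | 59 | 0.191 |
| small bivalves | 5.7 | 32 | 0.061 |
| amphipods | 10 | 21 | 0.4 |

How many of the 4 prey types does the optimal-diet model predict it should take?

1

E/h in descending order: amphipods 0.476, small bivalves 0.178, algal tufts 0.157, detritus clumps 0.0271 kJ/s. The optimal diet is the largest prefix of this list for which every included type satisfies E_i/h_i > R on the types above it.
Rate on top 1: 0.4255. small bivalves: 0.178 < 0.4255 → exclude; stop.
Optimal diet: amphipods — 1 of 4 types.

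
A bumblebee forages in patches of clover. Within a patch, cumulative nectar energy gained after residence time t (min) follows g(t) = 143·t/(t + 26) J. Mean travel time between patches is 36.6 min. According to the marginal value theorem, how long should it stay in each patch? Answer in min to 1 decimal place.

30.8 min

By the marginal value theorem, leave when the instantaneous gain rate g'(t) equals the habitat-wide average g(t)/(T + t).
g'(t) = 143·26/(t + 26)². Setting 143·26/(t+26)² = 143t/[(t+26)(36.6+t)] gives 26(36.6+t) = t(t+26), so t² = 26×36.6 = 951.6.
t* = √951.6 = 30.85 min.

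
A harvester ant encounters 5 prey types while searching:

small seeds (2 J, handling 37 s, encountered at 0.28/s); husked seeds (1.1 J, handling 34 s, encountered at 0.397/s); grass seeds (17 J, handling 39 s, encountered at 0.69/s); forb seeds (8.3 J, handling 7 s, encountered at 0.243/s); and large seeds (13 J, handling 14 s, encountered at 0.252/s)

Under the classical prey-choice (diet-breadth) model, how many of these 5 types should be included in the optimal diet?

E/h in descending order: forb seeds 1.19, large seeds 0.929, grass seeds 0.436, small seeds 0.0541, husked seeds 0.0324 J/s. The optimal diet is the largest prefix of this list for which every included type satisfies E_i/h_i > R on the types above it.
Rate on top 1: 0.7467. large seeds: 0.929 > 0.7467 → include.
Rate on top 2: 0.8497. grass seeds: 0.436 < 0.8497 → exclude; stop.
Optimal diet: forb seeds, large seeds — 2 of 5 types.

2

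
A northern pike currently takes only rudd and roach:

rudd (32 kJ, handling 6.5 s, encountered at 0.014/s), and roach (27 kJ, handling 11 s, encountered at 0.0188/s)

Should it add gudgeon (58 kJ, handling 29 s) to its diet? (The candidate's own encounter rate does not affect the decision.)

Yes

Current rate: (0.014×32 + 0.0188×27)/(1 + 0.014×6.5 + 0.0188×11) = 0.7363 kJ/s.
Profitability of gudgeon: 58/29 = 2 kJ/s.
2 > 0.7363, so adding gudgeon raises the average — include it.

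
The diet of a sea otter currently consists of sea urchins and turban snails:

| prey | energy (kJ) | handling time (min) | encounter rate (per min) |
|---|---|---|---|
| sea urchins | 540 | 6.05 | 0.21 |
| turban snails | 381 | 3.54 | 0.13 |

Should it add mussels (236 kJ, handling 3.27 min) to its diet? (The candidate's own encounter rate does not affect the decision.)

Yes

Intake rate on the current diet: R = (0.21×540 + 0.13×381) / (1 + 0.21×6.05 + 0.13×3.54) = 162.9/2.731 = 59.67 kJ/min.
mussels: E/h = 236/3.27 = 72.17 kJ/min.
72.17 > 59.67, so adding mussels raises the average — include it.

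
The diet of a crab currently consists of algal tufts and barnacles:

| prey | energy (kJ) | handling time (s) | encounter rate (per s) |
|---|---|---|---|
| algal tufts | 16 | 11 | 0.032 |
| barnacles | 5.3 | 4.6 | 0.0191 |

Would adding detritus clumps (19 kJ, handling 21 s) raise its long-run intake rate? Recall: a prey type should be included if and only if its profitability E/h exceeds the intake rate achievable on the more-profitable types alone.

Intake rate on the current diet: R = (0.032×16 + 0.0191×5.3) / (1 + 0.032×11 + 0.0191×4.6) = 0.6132/1.44 = 0.4259 kJ/s.
Profitability of detritus clumps: 19/21 = 0.9048 kJ/s.
Since 0.9048 > R, including detritus clumps increases the long-run rate.

Yes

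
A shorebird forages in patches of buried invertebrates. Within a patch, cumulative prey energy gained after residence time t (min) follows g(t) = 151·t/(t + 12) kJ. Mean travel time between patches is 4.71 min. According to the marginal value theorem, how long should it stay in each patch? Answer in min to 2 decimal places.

7.52 min

Maximise g(t)/(T+t): set derivative to zero → g'(t)(T+t) = g(t).
g'(t) = 151·12/(t + 12)². Setting 151·12/(t+12)² = 151t/[(t+12)(4.71+t)] gives 12(4.71+t) = t(t+12), so t² = 12×4.71 = 56.52.
t* = √56.52 = 7.518 min.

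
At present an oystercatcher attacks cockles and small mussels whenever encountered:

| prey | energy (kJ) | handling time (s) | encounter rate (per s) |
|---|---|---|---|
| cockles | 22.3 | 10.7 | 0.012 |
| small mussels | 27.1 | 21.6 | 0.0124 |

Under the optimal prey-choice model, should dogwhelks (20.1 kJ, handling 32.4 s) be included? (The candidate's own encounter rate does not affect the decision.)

On cockles and small mussels alone, R = ΣλE/(1+Σλh) = 0.6036/1.396 = 0.4323 kJ/s.
Profitability of dogwhelks: 20.1/32.4 = 0.6204 kJ/s.
0.6204 > 0.4323, so adding dogwhelks raises the average — include it.

Yes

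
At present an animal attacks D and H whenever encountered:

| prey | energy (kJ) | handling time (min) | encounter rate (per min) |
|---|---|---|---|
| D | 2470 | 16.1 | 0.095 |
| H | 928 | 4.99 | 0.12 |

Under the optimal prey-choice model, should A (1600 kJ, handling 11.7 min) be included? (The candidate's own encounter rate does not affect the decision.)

Intake rate on the current diet: R = (0.095×2470 + 0.12×928) / (1 + 0.095×16.1 + 0.12×4.99) = 346/3.128 = 110.6 kJ/min.
Profitability of A: 1600/11.7 = 136.8 kJ/min.
Since 136.8 > R, including A increases the long-run rate.

Yes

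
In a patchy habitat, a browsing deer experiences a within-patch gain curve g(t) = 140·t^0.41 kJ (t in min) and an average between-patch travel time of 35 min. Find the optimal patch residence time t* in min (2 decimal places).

Maximise g(t)/(T+t): set derivative to zero → g'(t)(T+t) = g(t).
g'(t) = 0.41·140·t^-0.59. Setting 0.41·140·t^-0.59 = 140·t^0.41/(35+t) gives 0.41(35+t) = t, so 0.59·t = 0.41×35.
t* = 0.41×35/0.59 = 24.32 min.

24.32 min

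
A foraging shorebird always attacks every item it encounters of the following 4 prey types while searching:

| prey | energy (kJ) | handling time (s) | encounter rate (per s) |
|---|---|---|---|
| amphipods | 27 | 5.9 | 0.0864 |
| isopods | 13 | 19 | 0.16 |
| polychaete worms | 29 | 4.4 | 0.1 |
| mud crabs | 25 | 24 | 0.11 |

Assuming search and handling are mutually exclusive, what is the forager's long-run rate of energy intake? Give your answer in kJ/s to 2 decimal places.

Energy encountered per unit search time: 0.0864×27 + 0.16×13 + 0.1×29 + 0.11×25 = 10.06 kJ/s.
Handling time per unit search time: 0.0864×5.9 + 0.16×19 + 0.1×4.4 + 0.11×24 = 6.63.
Rate = 10.06/(1 + 6.63) = 1.319 kJ/s.

1.32 kJ/s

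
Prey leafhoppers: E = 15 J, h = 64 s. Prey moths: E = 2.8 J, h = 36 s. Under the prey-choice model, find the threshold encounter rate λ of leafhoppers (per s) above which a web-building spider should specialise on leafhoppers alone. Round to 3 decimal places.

Drop moths once their profitability E₂/h₂ falls below the rate achievable on leafhoppers alone: E₂/h₂ = λE₁/(1 + λh₁).
Solve for λ: λE₁h₂ = E₂(1 + λh₁) → λ(E₁h₂ − E₂h₁) = E₂ → λ = E₂/(E₁h₂ − E₂h₁).
λ = 2.8/(15×36 − 2.8×64) = 2.8/360.8 = 0.007761 per s.

0.008 per s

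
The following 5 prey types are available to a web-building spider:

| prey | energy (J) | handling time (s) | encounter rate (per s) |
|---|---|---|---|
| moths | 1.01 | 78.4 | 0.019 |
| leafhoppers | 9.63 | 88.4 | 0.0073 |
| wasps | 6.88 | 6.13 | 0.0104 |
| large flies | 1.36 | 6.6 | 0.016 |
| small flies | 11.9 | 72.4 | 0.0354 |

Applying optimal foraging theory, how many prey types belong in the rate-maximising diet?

3

Profitabilities (E/h, J/s): wasps 1.12, large flies 0.206, small flies 0.164, leafhoppers 0.109, moths 0.0129. Add prey in this order while the next type's profitability exceeds the intake rate on those already taken.
Rate on top 1: 0.06726. large flies: 0.206 > 0.06726 → include.
Rate on top 2: 0.0798. small flies: 0.164 > 0.0798 → include.
Rate on top 3: 0.1379. leafhoppers: 0.109 < 0.1379 → exclude; stop.
Optimal diet: wasps, large flies, small flies — 3 of 5 types.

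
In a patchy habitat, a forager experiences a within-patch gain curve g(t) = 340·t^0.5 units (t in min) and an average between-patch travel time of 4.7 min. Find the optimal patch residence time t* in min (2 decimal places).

Maximise g(t)/(T+t): set derivative to zero → g'(t)(T+t) = g(t).
g'(t) = 0.5·340·t^-0.5. Setting 0.5·340·t^-0.5 = 340·t^0.5/(4.7+t) gives 0.5(4.7+t) = t, so 0.50·t = 0.5×4.7.
t* = 0.5×4.7/0.50 = 4.7 min.

4.70 min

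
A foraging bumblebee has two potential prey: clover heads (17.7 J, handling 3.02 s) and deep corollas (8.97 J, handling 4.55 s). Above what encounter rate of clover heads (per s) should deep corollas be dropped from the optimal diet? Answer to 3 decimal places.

0.168 per s

Drop deep corollas once their profitability E₂/h₂ falls below the rate achievable on clover heads alone: E₂/h₂ = λE₁/(1 + λh₁).
Solve for λ: λE₁h₂ = E₂(1 + λh₁) → λ(E₁h₂ − E₂h₁) = E₂ → λ = E₂/(E₁h₂ − E₂h₁).
λ = 8.97/(17.7×4.55 − 8.97×3.02) = 8.97/53.45 = 0.1678 per s.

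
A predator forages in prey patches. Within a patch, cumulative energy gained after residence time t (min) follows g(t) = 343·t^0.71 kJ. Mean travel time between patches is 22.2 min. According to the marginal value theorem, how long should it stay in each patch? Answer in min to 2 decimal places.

Maximise g(t)/(T+t): set derivative to zero → g'(t)(T+t) = g(t).
g'(t) = 0.71·343·t^-0.29. Setting 0.71·343·t^-0.29 = 343·t^0.71/(22.2+t) gives 0.71(22.2+t) = t, so 0.29·t = 0.71×22.2.
t* = 0.71×22.2/0.29 = 54.35 min.

54.35 min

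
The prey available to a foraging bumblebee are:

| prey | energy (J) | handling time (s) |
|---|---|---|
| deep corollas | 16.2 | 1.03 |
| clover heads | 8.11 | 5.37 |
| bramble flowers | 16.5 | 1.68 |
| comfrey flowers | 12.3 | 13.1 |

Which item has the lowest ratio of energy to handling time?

comfrey flowers

In descending order of E/h:
deep corollas: 16.2/1.03 = 15.7 J/s
bramble flowers: 16.5/1.68 = 9.82 J/s
clover heads: 8.11/5.37 = 1.51 J/s
comfrey flowers: 12.3/13.1 = 0.939 J/s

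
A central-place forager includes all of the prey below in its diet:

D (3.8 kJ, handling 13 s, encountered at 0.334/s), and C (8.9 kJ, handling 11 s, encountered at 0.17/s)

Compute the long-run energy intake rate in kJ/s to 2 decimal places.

Energy encountered per unit search time: 0.334×3.8 + 0.17×8.9 = 2.782 kJ/s.
Handling time per unit search time: 0.334×13 + 0.17×11 = 6.212.
Rate = 2.782/(1 + 6.212) = 0.3858 kJ/s.

0.39 kJ/s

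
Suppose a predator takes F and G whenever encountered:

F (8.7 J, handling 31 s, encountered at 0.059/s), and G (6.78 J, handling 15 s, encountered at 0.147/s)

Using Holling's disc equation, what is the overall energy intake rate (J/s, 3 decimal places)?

0.300 J/s

R = Σλ_iE_i / (1 + Σλ_ih_i)
Numerator: 0.059×8.7 + 0.147×6.78 = 1.51
Denominator: 1 + 0.059×31 + 0.147×15 = 5.034
R = 1.51/5.034 = 0.3 J/s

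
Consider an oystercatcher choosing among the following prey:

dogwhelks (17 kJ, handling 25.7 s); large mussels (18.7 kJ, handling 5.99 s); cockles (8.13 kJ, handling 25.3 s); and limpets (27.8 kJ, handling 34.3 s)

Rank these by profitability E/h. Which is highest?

In descending order of E/h:
large mussels: 18.7/5.99 = 3.12 kJ/s
limpets: 27.8/34.3 = 0.81 kJ/s
dogwhelks: 17/25.7 = 0.661 kJ/s
cockles: 8.13/25.3 = 0.321 kJ/s

large mussels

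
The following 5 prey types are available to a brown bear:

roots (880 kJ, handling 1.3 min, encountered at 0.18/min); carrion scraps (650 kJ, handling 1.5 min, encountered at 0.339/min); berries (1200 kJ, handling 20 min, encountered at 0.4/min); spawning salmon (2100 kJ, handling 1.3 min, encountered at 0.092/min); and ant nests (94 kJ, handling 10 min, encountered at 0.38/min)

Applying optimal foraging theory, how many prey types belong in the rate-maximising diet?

Profitabilities (E/h, kJ/min): spawning salmon 1.62e+03, roots 677, carrion scraps 433, berries 60, ant nests 9.4. Add prey in this order while the next type's profitability exceeds the intake rate on those already taken.
Rate on top 1: 172.6. roots: 677 > 172.6 → include.
Rate on top 2: 259.8. carrion scraps: 433 > 259.8 → include.
Rate on top 3: 307.2. berries: 60 < 307.2 → exclude; stop.
Optimal diet: spawning salmon, roots, carrion scraps — 3 of 5 types.

3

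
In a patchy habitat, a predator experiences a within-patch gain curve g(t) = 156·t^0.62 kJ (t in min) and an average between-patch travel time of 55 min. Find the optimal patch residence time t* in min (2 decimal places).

89.74 min

Optimal t* satisfies g'(t*) = g(t*)/(T + t*).
g'(t) = 0.62·156·t^-0.38. Setting 0.62·156·t^-0.38 = 156·t^0.62/(55+t) gives 0.62(55+t) = t, so 0.38·t = 0.62×55.
t* = 0.62×55/0.38 = 89.74 min.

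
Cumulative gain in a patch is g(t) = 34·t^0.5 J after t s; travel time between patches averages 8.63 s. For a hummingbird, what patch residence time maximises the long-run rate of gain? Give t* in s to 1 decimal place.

8.6 s

Maximise g(t)/(T+t): set derivative to zero → g'(t)(T+t) = g(t).
g'(t) = 0.5·34·t^-0.5. Setting 0.5·34·t^-0.5 = 34·t^0.5/(8.63+t) gives 0.5(8.63+t) = t, so 0.50·t = 0.5×8.63.
t* = 0.5×8.63/0.50 = 8.63 s.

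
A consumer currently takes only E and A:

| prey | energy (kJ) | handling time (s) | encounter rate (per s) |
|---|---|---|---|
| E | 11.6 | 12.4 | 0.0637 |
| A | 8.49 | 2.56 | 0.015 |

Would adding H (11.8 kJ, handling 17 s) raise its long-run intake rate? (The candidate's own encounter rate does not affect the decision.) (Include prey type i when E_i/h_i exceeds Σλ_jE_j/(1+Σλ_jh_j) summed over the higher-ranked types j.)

Yes

Current rate: (0.0637×11.6 + 0.015×8.49)/(1 + 0.0637×12.4 + 0.015×2.56) = 0.4738 kJ/s.
H: E/h = 11.8/17 = 0.6941 kJ/s.
0.6941 > 0.4738, so adding H raises the average — include it.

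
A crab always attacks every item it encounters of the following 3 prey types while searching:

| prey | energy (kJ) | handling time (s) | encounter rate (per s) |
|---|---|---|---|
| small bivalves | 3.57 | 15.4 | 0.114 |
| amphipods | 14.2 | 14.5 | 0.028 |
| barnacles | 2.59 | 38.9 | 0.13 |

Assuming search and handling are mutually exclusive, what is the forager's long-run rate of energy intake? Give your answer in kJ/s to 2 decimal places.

0.14 kJ/s

R = Σλ_iE_i / (1 + Σλ_ih_i)
Numerator: 0.114×3.57 + 0.028×14.2 + 0.13×2.59 = 1.141
Denominator: 1 + 0.114×15.4 + 0.028×14.5 + 0.13×38.9 = 8.219
R = 1.141/8.219 = 0.1389 kJ/s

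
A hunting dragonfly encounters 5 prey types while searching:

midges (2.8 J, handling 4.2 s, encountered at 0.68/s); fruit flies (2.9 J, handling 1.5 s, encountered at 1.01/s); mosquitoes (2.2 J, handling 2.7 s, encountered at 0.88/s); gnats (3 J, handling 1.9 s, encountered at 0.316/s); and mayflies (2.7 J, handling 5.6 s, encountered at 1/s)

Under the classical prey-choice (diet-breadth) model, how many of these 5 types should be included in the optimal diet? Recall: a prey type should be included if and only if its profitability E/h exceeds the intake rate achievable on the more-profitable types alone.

2

E/h in descending order: fruit flies 1.93, gnats 1.58, mosquitoes 0.815, midges 0.667, mayflies 0.482 J/s. The optimal diet is the largest prefix of this list for which every included type satisfies E_i/h_i > R on the types above it.
Rate on top 1: 1.165. gnats: 1.58 > 1.165 → include.
Rate on top 2: 1.244. mosquitoes: 0.815 < 1.244 → exclude; stop.
Optimal diet: fruit flies, gnats — 2 of 5 types.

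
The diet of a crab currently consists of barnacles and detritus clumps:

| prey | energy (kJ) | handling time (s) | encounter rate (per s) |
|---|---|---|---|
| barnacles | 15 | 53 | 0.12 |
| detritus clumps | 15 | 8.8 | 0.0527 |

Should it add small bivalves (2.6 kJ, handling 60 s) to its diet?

Current rate: (0.12×15 + 0.0527×15)/(1 + 0.12×53 + 0.0527×8.8) = 0.3311 kJ/s.
Profitability of small bivalves: 2.6/60 = 0.04333 kJ/s.
Since 0.04333 < R, time spent handling small bivalves is better spent searching.

No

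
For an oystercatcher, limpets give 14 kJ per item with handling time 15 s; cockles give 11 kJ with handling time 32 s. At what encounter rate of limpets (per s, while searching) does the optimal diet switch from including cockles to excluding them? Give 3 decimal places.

0.039 per s

At the threshold, the rate on limpets alone equals the profitability of cockles: λ·14/(1 + λ·15) = 11/32 = 0.3438.
Rearranging, λ(14 − 0.3438×15) = 0.3438, so λ = 0.3438/8.844 = 0.03887 per s.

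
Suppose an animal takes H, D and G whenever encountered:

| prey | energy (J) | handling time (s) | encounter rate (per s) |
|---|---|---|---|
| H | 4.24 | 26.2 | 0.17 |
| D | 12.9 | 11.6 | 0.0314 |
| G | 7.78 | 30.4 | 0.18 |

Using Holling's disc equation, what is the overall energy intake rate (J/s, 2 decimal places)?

R = Σλ_iE_i / (1 + Σλ_ih_i)
Numerator: 0.17×4.24 + 0.0314×12.9 + 0.18×7.78 = 2.526
Denominator: 1 + 0.17×26.2 + 0.0314×11.6 + 0.18×30.4 = 11.29
R = 2.526/11.29 = 0.2238 J/s

0.22 J/s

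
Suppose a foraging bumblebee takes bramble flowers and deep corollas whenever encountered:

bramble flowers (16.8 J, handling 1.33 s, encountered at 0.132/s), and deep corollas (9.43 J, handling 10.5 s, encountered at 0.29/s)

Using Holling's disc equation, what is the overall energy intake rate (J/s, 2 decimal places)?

1.17 J/s

R = (0.132×16.8 + 0.29×9.43) / (1 + 0.132×1.33 + 0.29×10.5) = 4.952/4.221 = 1.173 J/s.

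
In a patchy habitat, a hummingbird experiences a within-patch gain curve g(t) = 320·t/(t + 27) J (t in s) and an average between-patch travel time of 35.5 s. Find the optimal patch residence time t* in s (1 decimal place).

31.0 s

Optimal t* satisfies g'(t*) = g(t*)/(T + t*).
g'(t) = 320·27/(t + 27)². Setting 320·27/(t+27)² = 320t/[(t+27)(35.5+t)] gives 27(35.5+t) = t(t+27), so t² = 27×35.5 = 958.5.
t* = √958.5 = 30.96 s.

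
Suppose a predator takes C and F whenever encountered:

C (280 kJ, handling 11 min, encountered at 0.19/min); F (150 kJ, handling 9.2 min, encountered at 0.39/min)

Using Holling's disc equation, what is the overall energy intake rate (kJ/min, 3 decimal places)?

Energy encountered per unit search time: 0.19×280 + 0.39×150 = 111.7 kJ/min.
Handling time per unit search time: 0.19×11 + 0.39×9.2 = 5.678.
Rate = 111.7/(1 + 5.678) = 16.73 kJ/min.

16.727 kJ/min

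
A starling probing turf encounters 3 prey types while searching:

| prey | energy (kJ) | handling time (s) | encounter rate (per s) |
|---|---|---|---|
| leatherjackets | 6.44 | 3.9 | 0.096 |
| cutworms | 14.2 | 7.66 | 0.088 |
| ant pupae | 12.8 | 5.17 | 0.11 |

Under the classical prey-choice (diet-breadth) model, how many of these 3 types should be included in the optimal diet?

Rank by E/h (kJ/s): ant pupae 2.48, cutworms 1.85, leatherjackets 1.65. Include each in turn until the next type's E/h falls below the running intake rate.
Rate on top 1: 0.8976. cutworms: 1.85 > 0.8976 → include.
Rate on top 2: 1.185. leatherjackets: 1.65 > 1.185 → include.
Optimal diet: ant pupae, cutworms, leatherjackets — 3 of 3 types.

3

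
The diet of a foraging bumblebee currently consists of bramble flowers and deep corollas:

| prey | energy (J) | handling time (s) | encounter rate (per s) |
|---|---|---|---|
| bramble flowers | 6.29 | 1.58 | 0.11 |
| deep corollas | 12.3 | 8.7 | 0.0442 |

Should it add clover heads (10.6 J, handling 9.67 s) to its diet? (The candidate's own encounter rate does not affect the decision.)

Yes

Intake rate on the current diet: R = (0.11×6.29 + 0.0442×12.3) / (1 + 0.11×1.58 + 0.0442×8.7) = 1.236/1.558 = 0.7929 J/s.
Profitability of clover heads: 10.6/9.67 = 1.096 J/s.
Since 1.096 > R, including clover heads increases the long-run rate.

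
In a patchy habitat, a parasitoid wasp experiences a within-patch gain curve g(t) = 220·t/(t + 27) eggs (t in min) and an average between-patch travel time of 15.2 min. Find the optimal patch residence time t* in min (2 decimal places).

By the marginal value theorem, leave when the instantaneous gain rate g'(t) equals the habitat-wide average g(t)/(T + t).
g'(t) = 220·27/(t + 27)². Setting 220·27/(t+27)² = 220t/[(t+27)(15.2+t)] gives 27(15.2+t) = t(t+27), so t² = 27×15.2 = 410.4.
t* = √410.4 = 20.26 min.

20.26 min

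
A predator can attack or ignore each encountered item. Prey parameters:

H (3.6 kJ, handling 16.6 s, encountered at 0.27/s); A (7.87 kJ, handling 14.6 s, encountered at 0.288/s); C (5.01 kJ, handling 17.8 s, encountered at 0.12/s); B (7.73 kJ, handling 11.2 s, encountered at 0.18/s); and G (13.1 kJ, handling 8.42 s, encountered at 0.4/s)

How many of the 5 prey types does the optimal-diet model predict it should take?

1

E/h in descending order: G 1.56, B 0.69, A 0.539, C 0.281, H 0.217 kJ/s. The optimal diet is the largest prefix of this list for which every included type satisfies E_i/h_i > R on the types above it.
Rate on top 1: 1.2. B: 0.69 < 1.2 → exclude; stop.
Optimal diet: G — 1 of 5 types.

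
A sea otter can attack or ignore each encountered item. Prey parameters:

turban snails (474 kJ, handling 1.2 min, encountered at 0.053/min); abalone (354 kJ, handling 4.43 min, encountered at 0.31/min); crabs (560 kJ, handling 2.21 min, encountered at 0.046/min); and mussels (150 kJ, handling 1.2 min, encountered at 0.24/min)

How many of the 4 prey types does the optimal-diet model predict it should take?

4

Rank by E/h (kJ/min): turban snails 395, crabs 253, mussels 125, abalone 79.9. Include each in turn until the next type's E/h falls below the running intake rate.
Rate on top 1: 23.62. crabs: 253 > 23.62 → include.
Rate on top 2: 43.67. mussels: 125 > 43.67 → include.
Rate on top 3: 59.78. abalone: 79.9 > 59.78 → include.
Optimal diet: turban snails, crabs, mussels, abalone — 4 of 4 types.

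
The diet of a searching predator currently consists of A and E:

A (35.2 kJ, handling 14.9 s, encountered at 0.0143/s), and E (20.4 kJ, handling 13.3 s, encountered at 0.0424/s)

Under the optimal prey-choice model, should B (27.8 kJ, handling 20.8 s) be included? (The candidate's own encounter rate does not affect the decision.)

Current rate: (0.0143×35.2 + 0.0424×20.4)/(1 + 0.0143×14.9 + 0.0424×13.3) = 0.77 kJ/s.
Profitability of B: 27.8/20.8 = 1.337 kJ/s.
Since 1.337 > R, including B increases the long-run rate.

Yes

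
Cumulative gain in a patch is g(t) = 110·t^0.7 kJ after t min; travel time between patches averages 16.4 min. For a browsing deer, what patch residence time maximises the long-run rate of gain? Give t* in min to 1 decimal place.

Optimal t* satisfies g'(t*) = g(t*)/(T + t*).
g'(t) = 0.7·110·t^-0.3. Setting 0.7·110·t^-0.3 = 110·t^0.7/(16.4+t) gives 0.7(16.4+t) = t, so 0.30·t = 0.7×16.4.
t* = 0.7×16.4/0.30 = 38.27 min.

38.3 min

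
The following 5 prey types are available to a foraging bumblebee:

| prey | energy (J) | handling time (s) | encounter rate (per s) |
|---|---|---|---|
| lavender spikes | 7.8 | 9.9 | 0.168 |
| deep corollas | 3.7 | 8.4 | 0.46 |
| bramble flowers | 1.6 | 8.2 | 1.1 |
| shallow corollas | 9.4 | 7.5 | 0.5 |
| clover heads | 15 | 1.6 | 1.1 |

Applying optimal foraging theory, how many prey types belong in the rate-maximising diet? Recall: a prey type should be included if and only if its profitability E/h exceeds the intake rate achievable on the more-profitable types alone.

Profitabilities (E/h, J/s): clover heads 9.38, shallow corollas 1.25, lavender spikes 0.788, deep corollas 0.44, bramble flowers 0.195. Add prey in this order while the next type's profitability exceeds the intake rate on those already taken.
Rate on top 1: 5.978. shallow corollas: 1.25 < 5.978 → exclude; stop.
Optimal diet: clover heads — 1 of 5 types.

1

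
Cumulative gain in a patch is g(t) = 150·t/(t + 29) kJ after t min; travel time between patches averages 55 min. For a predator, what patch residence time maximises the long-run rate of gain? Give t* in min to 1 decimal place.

By the marginal value theorem, leave when the instantaneous gain rate g'(t) equals the habitat-wide average g(t)/(T + t).
g'(t) = 150·29/(t + 29)². Setting 150·29/(t+29)² = 150t/[(t+29)(55+t)] gives 29(55+t) = t(t+29), so t² = 29×55 = 1595.
t* = √1595 = 39.94 min.

39.9 min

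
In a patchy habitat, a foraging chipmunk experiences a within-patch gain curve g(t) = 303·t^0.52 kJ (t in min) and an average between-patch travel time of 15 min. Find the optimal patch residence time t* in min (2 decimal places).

16.25 min

Maximise g(t)/(T+t): set derivative to zero → g'(t)(T+t) = g(t).
g'(t) = 0.52·303·t^-0.48. Setting 0.52·303·t^-0.48 = 303·t^0.52/(15+t) gives 0.52(15+t) = t, so 0.48·t = 0.52×15.
t* = 0.52×15/0.48 = 16.25 min.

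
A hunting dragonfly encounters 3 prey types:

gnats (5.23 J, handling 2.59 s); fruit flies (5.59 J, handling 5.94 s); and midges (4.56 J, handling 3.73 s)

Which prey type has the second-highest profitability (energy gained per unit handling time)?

midges

In descending order of E/h:
gnats: 5.23/2.59 = 2.02 J/s
midges: 4.56/3.73 = 1.22 J/s
fruit flies: 5.59/5.94 = 0.941 J/s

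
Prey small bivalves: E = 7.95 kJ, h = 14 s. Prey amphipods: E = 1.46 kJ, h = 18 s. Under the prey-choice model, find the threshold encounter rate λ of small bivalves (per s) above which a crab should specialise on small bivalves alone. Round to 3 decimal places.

0.012 per s

At the threshold, the rate on small bivalves alone equals the profitability of amphipods: λ·7.95/(1 + λ·14) = 1.46/18 = 0.08111.
Rearranging, λ(7.95 − 0.08111×14) = 0.08111, so λ = 0.08111/6.814 = 0.0119 per s.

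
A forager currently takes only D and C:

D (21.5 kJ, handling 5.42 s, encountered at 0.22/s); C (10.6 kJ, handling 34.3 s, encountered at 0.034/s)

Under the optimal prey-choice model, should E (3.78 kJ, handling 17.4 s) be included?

No

Current rate: (0.22×21.5 + 0.034×10.6)/(1 + 0.22×5.42 + 0.034×34.3) = 1.516 kJ/s.
Profitability of E: 3.78/17.4 = 0.2172 kJ/s.
0.2172 < 1.516, so adding E would lower the average — exclude it.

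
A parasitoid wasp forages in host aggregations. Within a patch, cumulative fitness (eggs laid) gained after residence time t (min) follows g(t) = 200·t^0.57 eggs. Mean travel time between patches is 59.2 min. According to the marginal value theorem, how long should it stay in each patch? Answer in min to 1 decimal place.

Maximise g(t)/(T+t): set derivative to zero → g'(t)(T+t) = g(t).
g'(t) = 0.57·200·t^-0.43. Setting 0.57·200·t^-0.43 = 200·t^0.57/(59.2+t) gives 0.57(59.2+t) = t, so 0.43·t = 0.57×59.2.
t* = 0.57×59.2/0.43 = 78.47 min.

78.5 min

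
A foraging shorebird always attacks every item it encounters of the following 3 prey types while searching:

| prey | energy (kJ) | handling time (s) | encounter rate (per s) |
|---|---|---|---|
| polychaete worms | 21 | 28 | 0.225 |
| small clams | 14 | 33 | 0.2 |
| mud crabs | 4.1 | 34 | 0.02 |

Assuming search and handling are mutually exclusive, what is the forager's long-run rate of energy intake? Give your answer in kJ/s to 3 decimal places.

0.522 kJ/s

R = Σλ_iE_i / (1 + Σλ_ih_i)
Numerator: 0.225×21 + 0.2×14 + 0.02×4.1 = 7.607
Denominator: 1 + 0.225×28 + 0.2×33 + 0.02×34 = 14.58
R = 7.607/14.58 = 0.5217 kJ/s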